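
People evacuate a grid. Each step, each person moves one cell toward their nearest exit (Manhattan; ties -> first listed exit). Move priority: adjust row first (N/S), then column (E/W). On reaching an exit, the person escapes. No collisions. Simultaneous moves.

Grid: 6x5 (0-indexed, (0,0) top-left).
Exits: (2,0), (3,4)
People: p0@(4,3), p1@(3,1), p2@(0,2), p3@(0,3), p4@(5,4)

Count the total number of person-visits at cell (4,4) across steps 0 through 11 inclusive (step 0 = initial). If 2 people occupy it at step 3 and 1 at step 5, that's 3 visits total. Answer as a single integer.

Answer: 1

Derivation:
Step 0: p0@(4,3) p1@(3,1) p2@(0,2) p3@(0,3) p4@(5,4) -> at (4,4): 0 [-], cum=0
Step 1: p0@(3,3) p1@(2,1) p2@(1,2) p3@(1,3) p4@(4,4) -> at (4,4): 1 [p4], cum=1
Step 2: p0@ESC p1@ESC p2@(2,2) p3@(2,3) p4@ESC -> at (4,4): 0 [-], cum=1
Step 3: p0@ESC p1@ESC p2@(2,1) p3@(3,3) p4@ESC -> at (4,4): 0 [-], cum=1
Step 4: p0@ESC p1@ESC p2@ESC p3@ESC p4@ESC -> at (4,4): 0 [-], cum=1
Total visits = 1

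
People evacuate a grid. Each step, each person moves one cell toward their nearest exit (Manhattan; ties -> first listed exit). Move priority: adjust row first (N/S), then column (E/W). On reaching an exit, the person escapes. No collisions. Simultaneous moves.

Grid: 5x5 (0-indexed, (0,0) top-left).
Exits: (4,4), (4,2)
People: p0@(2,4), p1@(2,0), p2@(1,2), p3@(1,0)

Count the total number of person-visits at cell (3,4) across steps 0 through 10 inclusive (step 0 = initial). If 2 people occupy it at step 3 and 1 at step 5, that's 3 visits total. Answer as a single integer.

Answer: 1

Derivation:
Step 0: p0@(2,4) p1@(2,0) p2@(1,2) p3@(1,0) -> at (3,4): 0 [-], cum=0
Step 1: p0@(3,4) p1@(3,0) p2@(2,2) p3@(2,0) -> at (3,4): 1 [p0], cum=1
Step 2: p0@ESC p1@(4,0) p2@(3,2) p3@(3,0) -> at (3,4): 0 [-], cum=1
Step 3: p0@ESC p1@(4,1) p2@ESC p3@(4,0) -> at (3,4): 0 [-], cum=1
Step 4: p0@ESC p1@ESC p2@ESC p3@(4,1) -> at (3,4): 0 [-], cum=1
Step 5: p0@ESC p1@ESC p2@ESC p3@ESC -> at (3,4): 0 [-], cum=1
Total visits = 1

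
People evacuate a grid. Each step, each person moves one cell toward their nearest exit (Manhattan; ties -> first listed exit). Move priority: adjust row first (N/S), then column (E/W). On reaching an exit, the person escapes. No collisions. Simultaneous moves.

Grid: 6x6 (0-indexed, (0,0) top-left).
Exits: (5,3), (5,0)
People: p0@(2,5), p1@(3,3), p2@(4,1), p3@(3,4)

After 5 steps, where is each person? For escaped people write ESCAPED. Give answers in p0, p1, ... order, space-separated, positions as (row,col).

Step 1: p0:(2,5)->(3,5) | p1:(3,3)->(4,3) | p2:(4,1)->(5,1) | p3:(3,4)->(4,4)
Step 2: p0:(3,5)->(4,5) | p1:(4,3)->(5,3)->EXIT | p2:(5,1)->(5,0)->EXIT | p3:(4,4)->(5,4)
Step 3: p0:(4,5)->(5,5) | p1:escaped | p2:escaped | p3:(5,4)->(5,3)->EXIT
Step 4: p0:(5,5)->(5,4) | p1:escaped | p2:escaped | p3:escaped
Step 5: p0:(5,4)->(5,3)->EXIT | p1:escaped | p2:escaped | p3:escaped

ESCAPED ESCAPED ESCAPED ESCAPED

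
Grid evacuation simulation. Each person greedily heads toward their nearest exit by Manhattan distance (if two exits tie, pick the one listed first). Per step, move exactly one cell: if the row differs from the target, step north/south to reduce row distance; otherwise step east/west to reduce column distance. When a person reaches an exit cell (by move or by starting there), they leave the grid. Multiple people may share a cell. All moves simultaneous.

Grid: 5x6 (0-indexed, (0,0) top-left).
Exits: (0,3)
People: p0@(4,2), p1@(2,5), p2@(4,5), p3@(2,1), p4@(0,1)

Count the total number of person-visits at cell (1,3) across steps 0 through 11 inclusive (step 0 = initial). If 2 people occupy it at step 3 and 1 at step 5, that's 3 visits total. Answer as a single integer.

Answer: 0

Derivation:
Step 0: p0@(4,2) p1@(2,5) p2@(4,5) p3@(2,1) p4@(0,1) -> at (1,3): 0 [-], cum=0
Step 1: p0@(3,2) p1@(1,5) p2@(3,5) p3@(1,1) p4@(0,2) -> at (1,3): 0 [-], cum=0
Step 2: p0@(2,2) p1@(0,5) p2@(2,5) p3@(0,1) p4@ESC -> at (1,3): 0 [-], cum=0
Step 3: p0@(1,2) p1@(0,4) p2@(1,5) p3@(0,2) p4@ESC -> at (1,3): 0 [-], cum=0
Step 4: p0@(0,2) p1@ESC p2@(0,5) p3@ESC p4@ESC -> at (1,3): 0 [-], cum=0
Step 5: p0@ESC p1@ESC p2@(0,4) p3@ESC p4@ESC -> at (1,3): 0 [-], cum=0
Step 6: p0@ESC p1@ESC p2@ESC p3@ESC p4@ESC -> at (1,3): 0 [-], cum=0
Total visits = 0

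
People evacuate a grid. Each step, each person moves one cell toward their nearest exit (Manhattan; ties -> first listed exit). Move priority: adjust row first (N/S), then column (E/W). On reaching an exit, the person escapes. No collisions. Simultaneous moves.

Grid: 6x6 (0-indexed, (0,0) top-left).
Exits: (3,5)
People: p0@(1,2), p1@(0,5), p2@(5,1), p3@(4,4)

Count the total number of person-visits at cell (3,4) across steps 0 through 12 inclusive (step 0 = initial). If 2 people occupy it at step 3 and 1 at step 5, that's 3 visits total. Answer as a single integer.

Answer: 3

Derivation:
Step 0: p0@(1,2) p1@(0,5) p2@(5,1) p3@(4,4) -> at (3,4): 0 [-], cum=0
Step 1: p0@(2,2) p1@(1,5) p2@(4,1) p3@(3,4) -> at (3,4): 1 [p3], cum=1
Step 2: p0@(3,2) p1@(2,5) p2@(3,1) p3@ESC -> at (3,4): 0 [-], cum=1
Step 3: p0@(3,3) p1@ESC p2@(3,2) p3@ESC -> at (3,4): 0 [-], cum=1
Step 4: p0@(3,4) p1@ESC p2@(3,3) p3@ESC -> at (3,4): 1 [p0], cum=2
Step 5: p0@ESC p1@ESC p2@(3,4) p3@ESC -> at (3,4): 1 [p2], cum=3
Step 6: p0@ESC p1@ESC p2@ESC p3@ESC -> at (3,4): 0 [-], cum=3
Total visits = 3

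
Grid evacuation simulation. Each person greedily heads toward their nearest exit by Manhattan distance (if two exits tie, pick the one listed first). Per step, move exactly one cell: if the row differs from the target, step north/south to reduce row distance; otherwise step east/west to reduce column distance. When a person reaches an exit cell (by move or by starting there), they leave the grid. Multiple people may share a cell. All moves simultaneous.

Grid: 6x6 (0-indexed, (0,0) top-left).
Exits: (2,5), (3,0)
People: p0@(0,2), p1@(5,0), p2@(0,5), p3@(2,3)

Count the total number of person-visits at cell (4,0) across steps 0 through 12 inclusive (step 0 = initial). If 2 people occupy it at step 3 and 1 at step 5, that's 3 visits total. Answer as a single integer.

Step 0: p0@(0,2) p1@(5,0) p2@(0,5) p3@(2,3) -> at (4,0): 0 [-], cum=0
Step 1: p0@(1,2) p1@(4,0) p2@(1,5) p3@(2,4) -> at (4,0): 1 [p1], cum=1
Step 2: p0@(2,2) p1@ESC p2@ESC p3@ESC -> at (4,0): 0 [-], cum=1
Step 3: p0@(2,3) p1@ESC p2@ESC p3@ESC -> at (4,0): 0 [-], cum=1
Step 4: p0@(2,4) p1@ESC p2@ESC p3@ESC -> at (4,0): 0 [-], cum=1
Step 5: p0@ESC p1@ESC p2@ESC p3@ESC -> at (4,0): 0 [-], cum=1
Total visits = 1

Answer: 1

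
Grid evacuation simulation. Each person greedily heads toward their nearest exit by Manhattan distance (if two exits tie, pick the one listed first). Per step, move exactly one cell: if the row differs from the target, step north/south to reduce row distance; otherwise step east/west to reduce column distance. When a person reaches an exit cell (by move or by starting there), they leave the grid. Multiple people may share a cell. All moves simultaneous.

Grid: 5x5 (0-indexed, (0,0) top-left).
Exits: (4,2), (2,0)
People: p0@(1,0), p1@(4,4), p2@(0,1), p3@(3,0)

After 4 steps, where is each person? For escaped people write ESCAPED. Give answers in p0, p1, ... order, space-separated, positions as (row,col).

Step 1: p0:(1,0)->(2,0)->EXIT | p1:(4,4)->(4,3) | p2:(0,1)->(1,1) | p3:(3,0)->(2,0)->EXIT
Step 2: p0:escaped | p1:(4,3)->(4,2)->EXIT | p2:(1,1)->(2,1) | p3:escaped
Step 3: p0:escaped | p1:escaped | p2:(2,1)->(2,0)->EXIT | p3:escaped

ESCAPED ESCAPED ESCAPED ESCAPED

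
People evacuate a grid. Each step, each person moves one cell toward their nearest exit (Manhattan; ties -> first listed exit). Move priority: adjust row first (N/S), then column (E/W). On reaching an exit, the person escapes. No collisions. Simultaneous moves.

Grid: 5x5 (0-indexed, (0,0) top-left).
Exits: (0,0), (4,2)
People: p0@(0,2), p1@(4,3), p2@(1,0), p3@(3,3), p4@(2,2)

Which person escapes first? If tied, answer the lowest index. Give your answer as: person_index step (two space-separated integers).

Answer: 1 1

Derivation:
Step 1: p0:(0,2)->(0,1) | p1:(4,3)->(4,2)->EXIT | p2:(1,0)->(0,0)->EXIT | p3:(3,3)->(4,3) | p4:(2,2)->(3,2)
Step 2: p0:(0,1)->(0,0)->EXIT | p1:escaped | p2:escaped | p3:(4,3)->(4,2)->EXIT | p4:(3,2)->(4,2)->EXIT
Exit steps: [2, 1, 1, 2, 2]
First to escape: p1 at step 1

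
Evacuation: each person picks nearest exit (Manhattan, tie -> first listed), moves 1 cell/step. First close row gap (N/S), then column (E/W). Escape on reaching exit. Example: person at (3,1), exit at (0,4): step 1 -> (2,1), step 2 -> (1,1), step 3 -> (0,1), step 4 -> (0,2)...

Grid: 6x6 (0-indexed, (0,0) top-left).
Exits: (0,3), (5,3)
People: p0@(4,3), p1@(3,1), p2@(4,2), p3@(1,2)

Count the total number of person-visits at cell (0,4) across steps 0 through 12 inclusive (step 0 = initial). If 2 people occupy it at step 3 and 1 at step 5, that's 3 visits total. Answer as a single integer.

Answer: 0

Derivation:
Step 0: p0@(4,3) p1@(3,1) p2@(4,2) p3@(1,2) -> at (0,4): 0 [-], cum=0
Step 1: p0@ESC p1@(4,1) p2@(5,2) p3@(0,2) -> at (0,4): 0 [-], cum=0
Step 2: p0@ESC p1@(5,1) p2@ESC p3@ESC -> at (0,4): 0 [-], cum=0
Step 3: p0@ESC p1@(5,2) p2@ESC p3@ESC -> at (0,4): 0 [-], cum=0
Step 4: p0@ESC p1@ESC p2@ESC p3@ESC -> at (0,4): 0 [-], cum=0
Total visits = 0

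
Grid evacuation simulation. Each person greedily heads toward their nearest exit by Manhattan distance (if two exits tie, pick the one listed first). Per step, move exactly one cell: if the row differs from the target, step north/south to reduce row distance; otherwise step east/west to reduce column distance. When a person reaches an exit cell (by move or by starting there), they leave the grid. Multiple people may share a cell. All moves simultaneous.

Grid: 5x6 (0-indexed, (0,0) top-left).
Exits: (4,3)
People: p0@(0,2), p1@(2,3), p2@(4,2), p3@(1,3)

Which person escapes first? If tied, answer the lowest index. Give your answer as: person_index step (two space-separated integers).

Step 1: p0:(0,2)->(1,2) | p1:(2,3)->(3,3) | p2:(4,2)->(4,3)->EXIT | p3:(1,3)->(2,3)
Step 2: p0:(1,2)->(2,2) | p1:(3,3)->(4,3)->EXIT | p2:escaped | p3:(2,3)->(3,3)
Step 3: p0:(2,2)->(3,2) | p1:escaped | p2:escaped | p3:(3,3)->(4,3)->EXIT
Step 4: p0:(3,2)->(4,2) | p1:escaped | p2:escaped | p3:escaped
Step 5: p0:(4,2)->(4,3)->EXIT | p1:escaped | p2:escaped | p3:escaped
Exit steps: [5, 2, 1, 3]
First to escape: p2 at step 1

Answer: 2 1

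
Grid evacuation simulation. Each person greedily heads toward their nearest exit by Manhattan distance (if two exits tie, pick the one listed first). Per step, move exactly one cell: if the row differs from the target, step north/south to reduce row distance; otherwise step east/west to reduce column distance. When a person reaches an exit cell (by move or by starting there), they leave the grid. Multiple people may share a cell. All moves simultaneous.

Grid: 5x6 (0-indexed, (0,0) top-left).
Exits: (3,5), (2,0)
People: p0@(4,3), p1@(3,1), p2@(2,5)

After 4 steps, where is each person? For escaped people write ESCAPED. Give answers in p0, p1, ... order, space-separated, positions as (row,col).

Step 1: p0:(4,3)->(3,3) | p1:(3,1)->(2,1) | p2:(2,5)->(3,5)->EXIT
Step 2: p0:(3,3)->(3,4) | p1:(2,1)->(2,0)->EXIT | p2:escaped
Step 3: p0:(3,4)->(3,5)->EXIT | p1:escaped | p2:escaped

ESCAPED ESCAPED ESCAPED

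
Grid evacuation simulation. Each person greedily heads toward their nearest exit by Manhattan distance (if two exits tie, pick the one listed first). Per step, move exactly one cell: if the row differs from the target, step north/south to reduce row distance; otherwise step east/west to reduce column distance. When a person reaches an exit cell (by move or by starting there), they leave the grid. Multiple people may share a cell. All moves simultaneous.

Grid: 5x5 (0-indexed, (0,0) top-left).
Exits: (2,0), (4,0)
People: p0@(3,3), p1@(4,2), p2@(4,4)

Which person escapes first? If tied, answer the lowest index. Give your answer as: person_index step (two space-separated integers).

Step 1: p0:(3,3)->(2,3) | p1:(4,2)->(4,1) | p2:(4,4)->(4,3)
Step 2: p0:(2,3)->(2,2) | p1:(4,1)->(4,0)->EXIT | p2:(4,3)->(4,2)
Step 3: p0:(2,2)->(2,1) | p1:escaped | p2:(4,2)->(4,1)
Step 4: p0:(2,1)->(2,0)->EXIT | p1:escaped | p2:(4,1)->(4,0)->EXIT
Exit steps: [4, 2, 4]
First to escape: p1 at step 2

Answer: 1 2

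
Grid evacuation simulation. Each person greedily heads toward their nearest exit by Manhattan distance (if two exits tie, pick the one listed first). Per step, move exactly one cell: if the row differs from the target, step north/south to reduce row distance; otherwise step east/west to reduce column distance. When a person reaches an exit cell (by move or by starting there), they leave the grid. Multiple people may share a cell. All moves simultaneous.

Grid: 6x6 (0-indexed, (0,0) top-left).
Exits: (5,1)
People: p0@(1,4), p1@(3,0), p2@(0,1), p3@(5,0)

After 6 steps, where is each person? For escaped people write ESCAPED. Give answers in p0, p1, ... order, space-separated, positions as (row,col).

Step 1: p0:(1,4)->(2,4) | p1:(3,0)->(4,0) | p2:(0,1)->(1,1) | p3:(5,0)->(5,1)->EXIT
Step 2: p0:(2,4)->(3,4) | p1:(4,0)->(5,0) | p2:(1,1)->(2,1) | p3:escaped
Step 3: p0:(3,4)->(4,4) | p1:(5,0)->(5,1)->EXIT | p2:(2,1)->(3,1) | p3:escaped
Step 4: p0:(4,4)->(5,4) | p1:escaped | p2:(3,1)->(4,1) | p3:escaped
Step 5: p0:(5,4)->(5,3) | p1:escaped | p2:(4,1)->(5,1)->EXIT | p3:escaped
Step 6: p0:(5,3)->(5,2) | p1:escaped | p2:escaped | p3:escaped

(5,2) ESCAPED ESCAPED ESCAPED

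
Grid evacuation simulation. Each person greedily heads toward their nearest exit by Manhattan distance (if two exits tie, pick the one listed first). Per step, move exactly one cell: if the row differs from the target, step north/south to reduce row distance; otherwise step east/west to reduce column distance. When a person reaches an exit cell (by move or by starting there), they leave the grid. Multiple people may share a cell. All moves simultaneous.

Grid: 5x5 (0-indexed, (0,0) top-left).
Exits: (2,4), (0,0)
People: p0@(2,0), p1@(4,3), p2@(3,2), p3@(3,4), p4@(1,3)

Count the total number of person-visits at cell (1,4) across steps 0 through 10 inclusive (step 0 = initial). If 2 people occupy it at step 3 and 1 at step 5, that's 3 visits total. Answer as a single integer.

Step 0: p0@(2,0) p1@(4,3) p2@(3,2) p3@(3,4) p4@(1,3) -> at (1,4): 0 [-], cum=0
Step 1: p0@(1,0) p1@(3,3) p2@(2,2) p3@ESC p4@(2,3) -> at (1,4): 0 [-], cum=0
Step 2: p0@ESC p1@(2,3) p2@(2,3) p3@ESC p4@ESC -> at (1,4): 0 [-], cum=0
Step 3: p0@ESC p1@ESC p2@ESC p3@ESC p4@ESC -> at (1,4): 0 [-], cum=0
Total visits = 0

Answer: 0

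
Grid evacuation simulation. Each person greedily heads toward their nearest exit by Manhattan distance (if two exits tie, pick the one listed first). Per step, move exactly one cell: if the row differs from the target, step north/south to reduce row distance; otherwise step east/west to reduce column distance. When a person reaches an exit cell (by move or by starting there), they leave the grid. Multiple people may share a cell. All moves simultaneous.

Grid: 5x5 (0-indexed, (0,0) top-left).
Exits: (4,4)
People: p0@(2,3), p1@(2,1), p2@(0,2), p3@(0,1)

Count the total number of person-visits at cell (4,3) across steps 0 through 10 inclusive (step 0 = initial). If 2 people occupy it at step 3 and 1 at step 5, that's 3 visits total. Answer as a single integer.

Step 0: p0@(2,3) p1@(2,1) p2@(0,2) p3@(0,1) -> at (4,3): 0 [-], cum=0
Step 1: p0@(3,3) p1@(3,1) p2@(1,2) p3@(1,1) -> at (4,3): 0 [-], cum=0
Step 2: p0@(4,3) p1@(4,1) p2@(2,2) p3@(2,1) -> at (4,3): 1 [p0], cum=1
Step 3: p0@ESC p1@(4,2) p2@(3,2) p3@(3,1) -> at (4,3): 0 [-], cum=1
Step 4: p0@ESC p1@(4,3) p2@(4,2) p3@(4,1) -> at (4,3): 1 [p1], cum=2
Step 5: p0@ESC p1@ESC p2@(4,3) p3@(4,2) -> at (4,3): 1 [p2], cum=3
Step 6: p0@ESC p1@ESC p2@ESC p3@(4,3) -> at (4,3): 1 [p3], cum=4
Step 7: p0@ESC p1@ESC p2@ESC p3@ESC -> at (4,3): 0 [-], cum=4
Total visits = 4

Answer: 4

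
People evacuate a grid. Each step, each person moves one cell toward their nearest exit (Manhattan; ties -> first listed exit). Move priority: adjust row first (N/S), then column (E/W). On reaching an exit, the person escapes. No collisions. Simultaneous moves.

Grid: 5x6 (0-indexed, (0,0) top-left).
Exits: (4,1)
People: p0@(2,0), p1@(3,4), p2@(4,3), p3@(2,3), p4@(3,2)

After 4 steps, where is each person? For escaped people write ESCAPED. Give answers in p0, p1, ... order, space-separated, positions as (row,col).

Step 1: p0:(2,0)->(3,0) | p1:(3,4)->(4,4) | p2:(4,3)->(4,2) | p3:(2,3)->(3,3) | p4:(3,2)->(4,2)
Step 2: p0:(3,0)->(4,0) | p1:(4,4)->(4,3) | p2:(4,2)->(4,1)->EXIT | p3:(3,3)->(4,3) | p4:(4,2)->(4,1)->EXIT
Step 3: p0:(4,0)->(4,1)->EXIT | p1:(4,3)->(4,2) | p2:escaped | p3:(4,3)->(4,2) | p4:escaped
Step 4: p0:escaped | p1:(4,2)->(4,1)->EXIT | p2:escaped | p3:(4,2)->(4,1)->EXIT | p4:escaped

ESCAPED ESCAPED ESCAPED ESCAPED ESCAPED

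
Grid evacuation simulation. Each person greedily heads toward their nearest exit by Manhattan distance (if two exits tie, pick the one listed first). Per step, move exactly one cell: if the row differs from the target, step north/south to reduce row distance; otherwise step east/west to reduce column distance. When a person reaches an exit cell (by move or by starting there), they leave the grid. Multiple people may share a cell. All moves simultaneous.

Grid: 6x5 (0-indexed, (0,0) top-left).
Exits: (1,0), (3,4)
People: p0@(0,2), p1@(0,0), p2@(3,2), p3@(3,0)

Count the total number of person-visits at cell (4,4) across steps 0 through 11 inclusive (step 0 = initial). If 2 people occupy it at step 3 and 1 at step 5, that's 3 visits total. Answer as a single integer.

Step 0: p0@(0,2) p1@(0,0) p2@(3,2) p3@(3,0) -> at (4,4): 0 [-], cum=0
Step 1: p0@(1,2) p1@ESC p2@(3,3) p3@(2,0) -> at (4,4): 0 [-], cum=0
Step 2: p0@(1,1) p1@ESC p2@ESC p3@ESC -> at (4,4): 0 [-], cum=0
Step 3: p0@ESC p1@ESC p2@ESC p3@ESC -> at (4,4): 0 [-], cum=0
Total visits = 0

Answer: 0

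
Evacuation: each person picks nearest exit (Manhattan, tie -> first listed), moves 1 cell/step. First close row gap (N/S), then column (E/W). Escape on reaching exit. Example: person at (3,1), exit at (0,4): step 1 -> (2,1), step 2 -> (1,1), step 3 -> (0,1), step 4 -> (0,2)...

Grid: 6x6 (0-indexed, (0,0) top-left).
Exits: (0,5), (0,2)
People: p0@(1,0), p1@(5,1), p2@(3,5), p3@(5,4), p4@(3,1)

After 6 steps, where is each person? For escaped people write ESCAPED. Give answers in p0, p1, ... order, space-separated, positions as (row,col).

Step 1: p0:(1,0)->(0,0) | p1:(5,1)->(4,1) | p2:(3,5)->(2,5) | p3:(5,4)->(4,4) | p4:(3,1)->(2,1)
Step 2: p0:(0,0)->(0,1) | p1:(4,1)->(3,1) | p2:(2,5)->(1,5) | p3:(4,4)->(3,4) | p4:(2,1)->(1,1)
Step 3: p0:(0,1)->(0,2)->EXIT | p1:(3,1)->(2,1) | p2:(1,5)->(0,5)->EXIT | p3:(3,4)->(2,4) | p4:(1,1)->(0,1)
Step 4: p0:escaped | p1:(2,1)->(1,1) | p2:escaped | p3:(2,4)->(1,4) | p4:(0,1)->(0,2)->EXIT
Step 5: p0:escaped | p1:(1,1)->(0,1) | p2:escaped | p3:(1,4)->(0,4) | p4:escaped
Step 6: p0:escaped | p1:(0,1)->(0,2)->EXIT | p2:escaped | p3:(0,4)->(0,5)->EXIT | p4:escaped

ESCAPED ESCAPED ESCAPED ESCAPED ESCAPED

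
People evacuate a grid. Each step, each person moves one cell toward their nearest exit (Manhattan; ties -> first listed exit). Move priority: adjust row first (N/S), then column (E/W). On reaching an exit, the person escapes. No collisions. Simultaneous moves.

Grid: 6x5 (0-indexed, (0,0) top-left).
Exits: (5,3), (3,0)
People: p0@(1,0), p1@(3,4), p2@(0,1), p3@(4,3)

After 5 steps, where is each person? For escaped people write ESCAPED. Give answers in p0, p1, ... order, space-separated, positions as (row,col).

Step 1: p0:(1,0)->(2,0) | p1:(3,4)->(4,4) | p2:(0,1)->(1,1) | p3:(4,3)->(5,3)->EXIT
Step 2: p0:(2,0)->(3,0)->EXIT | p1:(4,4)->(5,4) | p2:(1,1)->(2,1) | p3:escaped
Step 3: p0:escaped | p1:(5,4)->(5,3)->EXIT | p2:(2,1)->(3,1) | p3:escaped
Step 4: p0:escaped | p1:escaped | p2:(3,1)->(3,0)->EXIT | p3:escaped

ESCAPED ESCAPED ESCAPED ESCAPED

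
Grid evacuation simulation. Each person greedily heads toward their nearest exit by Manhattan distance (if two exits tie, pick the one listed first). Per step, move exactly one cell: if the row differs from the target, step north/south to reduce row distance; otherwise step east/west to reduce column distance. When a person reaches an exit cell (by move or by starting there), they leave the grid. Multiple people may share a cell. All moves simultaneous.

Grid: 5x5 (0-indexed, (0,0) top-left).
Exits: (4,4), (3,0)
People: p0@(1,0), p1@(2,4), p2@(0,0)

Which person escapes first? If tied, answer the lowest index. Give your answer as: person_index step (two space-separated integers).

Answer: 0 2

Derivation:
Step 1: p0:(1,0)->(2,0) | p1:(2,4)->(3,4) | p2:(0,0)->(1,0)
Step 2: p0:(2,0)->(3,0)->EXIT | p1:(3,4)->(4,4)->EXIT | p2:(1,0)->(2,0)
Step 3: p0:escaped | p1:escaped | p2:(2,0)->(3,0)->EXIT
Exit steps: [2, 2, 3]
First to escape: p0 at step 2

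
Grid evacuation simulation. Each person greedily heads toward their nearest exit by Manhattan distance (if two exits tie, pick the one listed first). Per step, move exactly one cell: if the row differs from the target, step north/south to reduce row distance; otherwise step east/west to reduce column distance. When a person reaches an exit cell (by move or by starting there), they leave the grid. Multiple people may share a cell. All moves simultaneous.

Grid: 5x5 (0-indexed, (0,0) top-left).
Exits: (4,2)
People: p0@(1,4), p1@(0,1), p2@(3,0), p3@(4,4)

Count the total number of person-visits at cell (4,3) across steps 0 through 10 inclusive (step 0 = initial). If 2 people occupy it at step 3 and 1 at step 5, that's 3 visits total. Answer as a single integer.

Step 0: p0@(1,4) p1@(0,1) p2@(3,0) p3@(4,4) -> at (4,3): 0 [-], cum=0
Step 1: p0@(2,4) p1@(1,1) p2@(4,0) p3@(4,3) -> at (4,3): 1 [p3], cum=1
Step 2: p0@(3,4) p1@(2,1) p2@(4,1) p3@ESC -> at (4,3): 0 [-], cum=1
Step 3: p0@(4,4) p1@(3,1) p2@ESC p3@ESC -> at (4,3): 0 [-], cum=1
Step 4: p0@(4,3) p1@(4,1) p2@ESC p3@ESC -> at (4,3): 1 [p0], cum=2
Step 5: p0@ESC p1@ESC p2@ESC p3@ESC -> at (4,3): 0 [-], cum=2
Total visits = 2

Answer: 2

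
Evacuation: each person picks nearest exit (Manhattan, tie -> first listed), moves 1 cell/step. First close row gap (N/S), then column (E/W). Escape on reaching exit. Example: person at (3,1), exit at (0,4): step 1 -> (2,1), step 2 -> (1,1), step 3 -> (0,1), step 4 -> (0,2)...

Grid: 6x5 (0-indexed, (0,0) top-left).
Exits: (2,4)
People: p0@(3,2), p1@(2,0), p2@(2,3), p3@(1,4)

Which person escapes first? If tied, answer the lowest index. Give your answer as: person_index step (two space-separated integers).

Step 1: p0:(3,2)->(2,2) | p1:(2,0)->(2,1) | p2:(2,3)->(2,4)->EXIT | p3:(1,4)->(2,4)->EXIT
Step 2: p0:(2,2)->(2,3) | p1:(2,1)->(2,2) | p2:escaped | p3:escaped
Step 3: p0:(2,3)->(2,4)->EXIT | p1:(2,2)->(2,3) | p2:escaped | p3:escaped
Step 4: p0:escaped | p1:(2,3)->(2,4)->EXIT | p2:escaped | p3:escaped
Exit steps: [3, 4, 1, 1]
First to escape: p2 at step 1

Answer: 2 1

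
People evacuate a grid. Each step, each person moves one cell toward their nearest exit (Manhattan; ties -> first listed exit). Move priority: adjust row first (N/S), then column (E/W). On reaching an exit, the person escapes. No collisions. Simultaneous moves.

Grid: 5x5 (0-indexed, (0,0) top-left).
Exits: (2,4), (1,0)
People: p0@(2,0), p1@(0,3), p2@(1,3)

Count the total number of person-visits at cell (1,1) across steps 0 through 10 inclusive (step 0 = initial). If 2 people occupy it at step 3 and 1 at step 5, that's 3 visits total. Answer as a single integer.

Step 0: p0@(2,0) p1@(0,3) p2@(1,3) -> at (1,1): 0 [-], cum=0
Step 1: p0@ESC p1@(1,3) p2@(2,3) -> at (1,1): 0 [-], cum=0
Step 2: p0@ESC p1@(2,3) p2@ESC -> at (1,1): 0 [-], cum=0
Step 3: p0@ESC p1@ESC p2@ESC -> at (1,1): 0 [-], cum=0
Total visits = 0

Answer: 0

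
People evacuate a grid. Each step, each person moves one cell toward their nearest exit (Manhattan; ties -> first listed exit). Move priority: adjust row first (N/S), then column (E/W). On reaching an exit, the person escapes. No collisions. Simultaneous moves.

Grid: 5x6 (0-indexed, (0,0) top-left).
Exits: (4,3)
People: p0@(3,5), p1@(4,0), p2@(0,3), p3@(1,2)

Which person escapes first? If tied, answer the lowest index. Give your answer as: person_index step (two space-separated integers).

Step 1: p0:(3,5)->(4,5) | p1:(4,0)->(4,1) | p2:(0,3)->(1,3) | p3:(1,2)->(2,2)
Step 2: p0:(4,5)->(4,4) | p1:(4,1)->(4,2) | p2:(1,3)->(2,3) | p3:(2,2)->(3,2)
Step 3: p0:(4,4)->(4,3)->EXIT | p1:(4,2)->(4,3)->EXIT | p2:(2,3)->(3,3) | p3:(3,2)->(4,2)
Step 4: p0:escaped | p1:escaped | p2:(3,3)->(4,3)->EXIT | p3:(4,2)->(4,3)->EXIT
Exit steps: [3, 3, 4, 4]
First to escape: p0 at step 3

Answer: 0 3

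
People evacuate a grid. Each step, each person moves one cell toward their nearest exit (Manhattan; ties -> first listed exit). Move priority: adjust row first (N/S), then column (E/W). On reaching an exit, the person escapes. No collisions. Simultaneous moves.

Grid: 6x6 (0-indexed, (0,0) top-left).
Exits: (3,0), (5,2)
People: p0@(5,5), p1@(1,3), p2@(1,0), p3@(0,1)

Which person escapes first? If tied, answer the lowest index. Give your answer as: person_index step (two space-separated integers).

Step 1: p0:(5,5)->(5,4) | p1:(1,3)->(2,3) | p2:(1,0)->(2,0) | p3:(0,1)->(1,1)
Step 2: p0:(5,4)->(5,3) | p1:(2,3)->(3,3) | p2:(2,0)->(3,0)->EXIT | p3:(1,1)->(2,1)
Step 3: p0:(5,3)->(5,2)->EXIT | p1:(3,3)->(3,2) | p2:escaped | p3:(2,1)->(3,1)
Step 4: p0:escaped | p1:(3,2)->(3,1) | p2:escaped | p3:(3,1)->(3,0)->EXIT
Step 5: p0:escaped | p1:(3,1)->(3,0)->EXIT | p2:escaped | p3:escaped
Exit steps: [3, 5, 2, 4]
First to escape: p2 at step 2

Answer: 2 2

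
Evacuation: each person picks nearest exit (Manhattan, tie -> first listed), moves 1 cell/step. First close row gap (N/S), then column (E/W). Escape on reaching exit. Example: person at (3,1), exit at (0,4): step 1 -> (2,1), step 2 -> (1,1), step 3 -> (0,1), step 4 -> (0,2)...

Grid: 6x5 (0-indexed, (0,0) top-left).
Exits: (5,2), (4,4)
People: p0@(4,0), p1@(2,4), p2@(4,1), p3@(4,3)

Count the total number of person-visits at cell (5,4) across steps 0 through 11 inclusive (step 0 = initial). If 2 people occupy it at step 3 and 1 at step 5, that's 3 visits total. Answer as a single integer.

Step 0: p0@(4,0) p1@(2,4) p2@(4,1) p3@(4,3) -> at (5,4): 0 [-], cum=0
Step 1: p0@(5,0) p1@(3,4) p2@(5,1) p3@ESC -> at (5,4): 0 [-], cum=0
Step 2: p0@(5,1) p1@ESC p2@ESC p3@ESC -> at (5,4): 0 [-], cum=0
Step 3: p0@ESC p1@ESC p2@ESC p3@ESC -> at (5,4): 0 [-], cum=0
Total visits = 0

Answer: 0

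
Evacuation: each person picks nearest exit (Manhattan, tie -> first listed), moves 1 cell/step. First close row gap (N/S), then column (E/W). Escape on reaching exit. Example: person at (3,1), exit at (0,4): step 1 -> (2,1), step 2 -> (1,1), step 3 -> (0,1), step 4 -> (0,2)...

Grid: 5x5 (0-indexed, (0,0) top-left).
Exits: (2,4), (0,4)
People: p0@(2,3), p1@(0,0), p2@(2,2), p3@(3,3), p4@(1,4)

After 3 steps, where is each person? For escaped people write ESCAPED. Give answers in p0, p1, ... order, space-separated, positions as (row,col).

Step 1: p0:(2,3)->(2,4)->EXIT | p1:(0,0)->(0,1) | p2:(2,2)->(2,3) | p3:(3,3)->(2,3) | p4:(1,4)->(2,4)->EXIT
Step 2: p0:escaped | p1:(0,1)->(0,2) | p2:(2,3)->(2,4)->EXIT | p3:(2,3)->(2,4)->EXIT | p4:escaped
Step 3: p0:escaped | p1:(0,2)->(0,3) | p2:escaped | p3:escaped | p4:escaped

ESCAPED (0,3) ESCAPED ESCAPED ESCAPED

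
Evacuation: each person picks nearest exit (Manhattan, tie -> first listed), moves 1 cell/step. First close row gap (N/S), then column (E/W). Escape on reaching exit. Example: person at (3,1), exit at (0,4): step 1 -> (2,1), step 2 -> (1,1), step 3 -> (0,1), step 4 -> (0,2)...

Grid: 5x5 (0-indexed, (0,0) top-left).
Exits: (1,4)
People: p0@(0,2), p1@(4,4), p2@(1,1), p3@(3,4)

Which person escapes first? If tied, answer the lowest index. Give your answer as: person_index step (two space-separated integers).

Step 1: p0:(0,2)->(1,2) | p1:(4,4)->(3,4) | p2:(1,1)->(1,2) | p3:(3,4)->(2,4)
Step 2: p0:(1,2)->(1,3) | p1:(3,4)->(2,4) | p2:(1,2)->(1,3) | p3:(2,4)->(1,4)->EXIT
Step 3: p0:(1,3)->(1,4)->EXIT | p1:(2,4)->(1,4)->EXIT | p2:(1,3)->(1,4)->EXIT | p3:escaped
Exit steps: [3, 3, 3, 2]
First to escape: p3 at step 2

Answer: 3 2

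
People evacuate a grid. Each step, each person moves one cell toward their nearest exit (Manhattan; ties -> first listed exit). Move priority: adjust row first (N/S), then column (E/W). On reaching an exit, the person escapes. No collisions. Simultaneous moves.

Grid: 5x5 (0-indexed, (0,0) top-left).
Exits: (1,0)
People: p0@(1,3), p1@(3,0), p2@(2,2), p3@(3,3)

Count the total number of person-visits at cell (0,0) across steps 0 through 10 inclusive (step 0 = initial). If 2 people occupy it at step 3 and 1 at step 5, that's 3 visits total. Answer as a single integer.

Answer: 0

Derivation:
Step 0: p0@(1,3) p1@(3,0) p2@(2,2) p3@(3,3) -> at (0,0): 0 [-], cum=0
Step 1: p0@(1,2) p1@(2,0) p2@(1,2) p3@(2,3) -> at (0,0): 0 [-], cum=0
Step 2: p0@(1,1) p1@ESC p2@(1,1) p3@(1,3) -> at (0,0): 0 [-], cum=0
Step 3: p0@ESC p1@ESC p2@ESC p3@(1,2) -> at (0,0): 0 [-], cum=0
Step 4: p0@ESC p1@ESC p2@ESC p3@(1,1) -> at (0,0): 0 [-], cum=0
Step 5: p0@ESC p1@ESC p2@ESC p3@ESC -> at (0,0): 0 [-], cum=0
Total visits = 0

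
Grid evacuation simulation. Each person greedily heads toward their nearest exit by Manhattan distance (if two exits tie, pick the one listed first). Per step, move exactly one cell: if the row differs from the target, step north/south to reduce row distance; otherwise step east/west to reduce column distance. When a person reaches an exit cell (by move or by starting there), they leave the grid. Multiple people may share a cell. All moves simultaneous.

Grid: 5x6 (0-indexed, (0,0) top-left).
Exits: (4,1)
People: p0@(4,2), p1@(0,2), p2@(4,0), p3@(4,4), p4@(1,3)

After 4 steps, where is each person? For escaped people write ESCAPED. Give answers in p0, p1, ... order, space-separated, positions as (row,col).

Step 1: p0:(4,2)->(4,1)->EXIT | p1:(0,2)->(1,2) | p2:(4,0)->(4,1)->EXIT | p3:(4,4)->(4,3) | p4:(1,3)->(2,3)
Step 2: p0:escaped | p1:(1,2)->(2,2) | p2:escaped | p3:(4,3)->(4,2) | p4:(2,3)->(3,3)
Step 3: p0:escaped | p1:(2,2)->(3,2) | p2:escaped | p3:(4,2)->(4,1)->EXIT | p4:(3,3)->(4,3)
Step 4: p0:escaped | p1:(3,2)->(4,2) | p2:escaped | p3:escaped | p4:(4,3)->(4,2)

ESCAPED (4,2) ESCAPED ESCAPED (4,2)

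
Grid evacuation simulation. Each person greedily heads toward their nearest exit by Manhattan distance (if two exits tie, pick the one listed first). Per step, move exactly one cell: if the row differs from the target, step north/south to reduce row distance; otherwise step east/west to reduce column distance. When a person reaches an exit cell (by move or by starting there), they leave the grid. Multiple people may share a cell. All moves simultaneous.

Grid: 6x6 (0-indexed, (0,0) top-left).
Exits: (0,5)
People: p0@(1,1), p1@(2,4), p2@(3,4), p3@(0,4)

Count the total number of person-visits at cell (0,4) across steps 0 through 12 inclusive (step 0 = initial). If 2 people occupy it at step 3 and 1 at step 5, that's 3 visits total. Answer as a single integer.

Step 0: p0@(1,1) p1@(2,4) p2@(3,4) p3@(0,4) -> at (0,4): 1 [p3], cum=1
Step 1: p0@(0,1) p1@(1,4) p2@(2,4) p3@ESC -> at (0,4): 0 [-], cum=1
Step 2: p0@(0,2) p1@(0,4) p2@(1,4) p3@ESC -> at (0,4): 1 [p1], cum=2
Step 3: p0@(0,3) p1@ESC p2@(0,4) p3@ESC -> at (0,4): 1 [p2], cum=3
Step 4: p0@(0,4) p1@ESC p2@ESC p3@ESC -> at (0,4): 1 [p0], cum=4
Step 5: p0@ESC p1@ESC p2@ESC p3@ESC -> at (0,4): 0 [-], cum=4
Total visits = 4

Answer: 4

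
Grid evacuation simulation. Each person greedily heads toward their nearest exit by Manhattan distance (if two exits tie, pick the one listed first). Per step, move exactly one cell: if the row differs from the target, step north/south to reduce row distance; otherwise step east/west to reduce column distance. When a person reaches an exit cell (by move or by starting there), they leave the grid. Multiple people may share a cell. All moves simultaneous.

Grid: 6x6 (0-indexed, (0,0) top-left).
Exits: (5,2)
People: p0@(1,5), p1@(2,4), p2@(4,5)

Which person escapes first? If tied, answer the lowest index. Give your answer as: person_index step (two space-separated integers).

Step 1: p0:(1,5)->(2,5) | p1:(2,4)->(3,4) | p2:(4,5)->(5,5)
Step 2: p0:(2,5)->(3,5) | p1:(3,4)->(4,4) | p2:(5,5)->(5,4)
Step 3: p0:(3,5)->(4,5) | p1:(4,4)->(5,4) | p2:(5,4)->(5,3)
Step 4: p0:(4,5)->(5,5) | p1:(5,4)->(5,3) | p2:(5,3)->(5,2)->EXIT
Step 5: p0:(5,5)->(5,4) | p1:(5,3)->(5,2)->EXIT | p2:escaped
Step 6: p0:(5,4)->(5,3) | p1:escaped | p2:escaped
Step 7: p0:(5,3)->(5,2)->EXIT | p1:escaped | p2:escaped
Exit steps: [7, 5, 4]
First to escape: p2 at step 4

Answer: 2 4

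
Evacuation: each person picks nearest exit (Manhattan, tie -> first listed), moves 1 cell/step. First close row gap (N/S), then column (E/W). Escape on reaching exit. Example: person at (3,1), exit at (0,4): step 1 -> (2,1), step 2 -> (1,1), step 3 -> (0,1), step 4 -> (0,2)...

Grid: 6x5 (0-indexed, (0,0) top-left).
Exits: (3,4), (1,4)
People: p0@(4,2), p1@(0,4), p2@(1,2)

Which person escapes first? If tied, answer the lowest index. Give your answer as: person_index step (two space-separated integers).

Answer: 1 1

Derivation:
Step 1: p0:(4,2)->(3,2) | p1:(0,4)->(1,4)->EXIT | p2:(1,2)->(1,3)
Step 2: p0:(3,2)->(3,3) | p1:escaped | p2:(1,3)->(1,4)->EXIT
Step 3: p0:(3,3)->(3,4)->EXIT | p1:escaped | p2:escaped
Exit steps: [3, 1, 2]
First to escape: p1 at step 1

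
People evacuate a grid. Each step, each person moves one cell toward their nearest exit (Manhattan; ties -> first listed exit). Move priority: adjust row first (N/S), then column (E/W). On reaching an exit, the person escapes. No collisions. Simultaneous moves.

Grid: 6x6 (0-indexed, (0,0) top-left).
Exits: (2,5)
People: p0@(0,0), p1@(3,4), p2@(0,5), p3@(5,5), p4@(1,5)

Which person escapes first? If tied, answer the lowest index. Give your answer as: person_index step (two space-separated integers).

Step 1: p0:(0,0)->(1,0) | p1:(3,4)->(2,4) | p2:(0,5)->(1,5) | p3:(5,5)->(4,5) | p4:(1,5)->(2,5)->EXIT
Step 2: p0:(1,0)->(2,0) | p1:(2,4)->(2,5)->EXIT | p2:(1,5)->(2,5)->EXIT | p3:(4,5)->(3,5) | p4:escaped
Step 3: p0:(2,0)->(2,1) | p1:escaped | p2:escaped | p3:(3,5)->(2,5)->EXIT | p4:escaped
Step 4: p0:(2,1)->(2,2) | p1:escaped | p2:escaped | p3:escaped | p4:escaped
Step 5: p0:(2,2)->(2,3) | p1:escaped | p2:escaped | p3:escaped | p4:escaped
Step 6: p0:(2,3)->(2,4) | p1:escaped | p2:escaped | p3:escaped | p4:escaped
Step 7: p0:(2,4)->(2,5)->EXIT | p1:escaped | p2:escaped | p3:escaped | p4:escaped
Exit steps: [7, 2, 2, 3, 1]
First to escape: p4 at step 1

Answer: 4 1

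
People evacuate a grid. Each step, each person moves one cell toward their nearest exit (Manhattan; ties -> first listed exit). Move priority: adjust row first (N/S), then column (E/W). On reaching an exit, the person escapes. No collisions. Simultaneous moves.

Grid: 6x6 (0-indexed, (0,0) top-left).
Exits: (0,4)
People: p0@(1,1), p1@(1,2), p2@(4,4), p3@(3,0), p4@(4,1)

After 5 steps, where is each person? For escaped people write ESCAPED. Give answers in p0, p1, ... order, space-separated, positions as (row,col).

Step 1: p0:(1,1)->(0,1) | p1:(1,2)->(0,2) | p2:(4,4)->(3,4) | p3:(3,0)->(2,0) | p4:(4,1)->(3,1)
Step 2: p0:(0,1)->(0,2) | p1:(0,2)->(0,3) | p2:(3,4)->(2,4) | p3:(2,0)->(1,0) | p4:(3,1)->(2,1)
Step 3: p0:(0,2)->(0,3) | p1:(0,3)->(0,4)->EXIT | p2:(2,4)->(1,4) | p3:(1,0)->(0,0) | p4:(2,1)->(1,1)
Step 4: p0:(0,3)->(0,4)->EXIT | p1:escaped | p2:(1,4)->(0,4)->EXIT | p3:(0,0)->(0,1) | p4:(1,1)->(0,1)
Step 5: p0:escaped | p1:escaped | p2:escaped | p3:(0,1)->(0,2) | p4:(0,1)->(0,2)

ESCAPED ESCAPED ESCAPED (0,2) (0,2)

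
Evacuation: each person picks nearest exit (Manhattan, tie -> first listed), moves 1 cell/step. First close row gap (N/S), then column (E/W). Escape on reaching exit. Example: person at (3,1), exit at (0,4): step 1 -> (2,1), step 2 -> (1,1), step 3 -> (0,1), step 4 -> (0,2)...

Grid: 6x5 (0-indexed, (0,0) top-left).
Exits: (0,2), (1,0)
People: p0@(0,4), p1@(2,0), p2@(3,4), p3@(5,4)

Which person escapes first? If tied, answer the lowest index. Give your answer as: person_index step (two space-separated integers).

Answer: 1 1

Derivation:
Step 1: p0:(0,4)->(0,3) | p1:(2,0)->(1,0)->EXIT | p2:(3,4)->(2,4) | p3:(5,4)->(4,4)
Step 2: p0:(0,3)->(0,2)->EXIT | p1:escaped | p2:(2,4)->(1,4) | p3:(4,4)->(3,4)
Step 3: p0:escaped | p1:escaped | p2:(1,4)->(0,4) | p3:(3,4)->(2,4)
Step 4: p0:escaped | p1:escaped | p2:(0,4)->(0,3) | p3:(2,4)->(1,4)
Step 5: p0:escaped | p1:escaped | p2:(0,3)->(0,2)->EXIT | p3:(1,4)->(0,4)
Step 6: p0:escaped | p1:escaped | p2:escaped | p3:(0,4)->(0,3)
Step 7: p0:escaped | p1:escaped | p2:escaped | p3:(0,3)->(0,2)->EXIT
Exit steps: [2, 1, 5, 7]
First to escape: p1 at step 1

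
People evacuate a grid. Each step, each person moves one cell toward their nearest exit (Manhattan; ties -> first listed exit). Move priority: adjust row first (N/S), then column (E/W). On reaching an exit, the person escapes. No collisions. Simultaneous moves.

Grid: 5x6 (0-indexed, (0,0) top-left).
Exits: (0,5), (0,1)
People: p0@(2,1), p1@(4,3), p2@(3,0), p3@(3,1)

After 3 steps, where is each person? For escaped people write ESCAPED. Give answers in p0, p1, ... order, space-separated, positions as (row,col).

Step 1: p0:(2,1)->(1,1) | p1:(4,3)->(3,3) | p2:(3,0)->(2,0) | p3:(3,1)->(2,1)
Step 2: p0:(1,1)->(0,1)->EXIT | p1:(3,3)->(2,3) | p2:(2,0)->(1,0) | p3:(2,1)->(1,1)
Step 3: p0:escaped | p1:(2,3)->(1,3) | p2:(1,0)->(0,0) | p3:(1,1)->(0,1)->EXIT

ESCAPED (1,3) (0,0) ESCAPED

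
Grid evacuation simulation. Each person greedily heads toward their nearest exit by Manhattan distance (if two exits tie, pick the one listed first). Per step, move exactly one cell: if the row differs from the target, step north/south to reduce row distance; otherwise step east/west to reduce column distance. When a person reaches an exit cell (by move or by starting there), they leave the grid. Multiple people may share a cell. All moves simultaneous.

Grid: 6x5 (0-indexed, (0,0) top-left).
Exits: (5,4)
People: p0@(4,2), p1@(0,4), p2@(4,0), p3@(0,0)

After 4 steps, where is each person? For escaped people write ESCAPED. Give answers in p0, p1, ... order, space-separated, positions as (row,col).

Step 1: p0:(4,2)->(5,2) | p1:(0,4)->(1,4) | p2:(4,0)->(5,0) | p3:(0,0)->(1,0)
Step 2: p0:(5,2)->(5,3) | p1:(1,4)->(2,4) | p2:(5,0)->(5,1) | p3:(1,0)->(2,0)
Step 3: p0:(5,3)->(5,4)->EXIT | p1:(2,4)->(3,4) | p2:(5,1)->(5,2) | p3:(2,0)->(3,0)
Step 4: p0:escaped | p1:(3,4)->(4,4) | p2:(5,2)->(5,3) | p3:(3,0)->(4,0)

ESCAPED (4,4) (5,3) (4,0)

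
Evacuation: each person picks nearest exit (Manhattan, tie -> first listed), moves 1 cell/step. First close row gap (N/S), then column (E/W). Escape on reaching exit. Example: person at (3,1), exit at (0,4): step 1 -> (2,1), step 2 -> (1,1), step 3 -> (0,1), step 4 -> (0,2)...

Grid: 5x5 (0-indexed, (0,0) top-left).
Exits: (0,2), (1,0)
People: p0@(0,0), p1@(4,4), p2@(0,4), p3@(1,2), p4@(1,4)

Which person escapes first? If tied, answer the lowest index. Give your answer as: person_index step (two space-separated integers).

Answer: 0 1

Derivation:
Step 1: p0:(0,0)->(1,0)->EXIT | p1:(4,4)->(3,4) | p2:(0,4)->(0,3) | p3:(1,2)->(0,2)->EXIT | p4:(1,4)->(0,4)
Step 2: p0:escaped | p1:(3,4)->(2,4) | p2:(0,3)->(0,2)->EXIT | p3:escaped | p4:(0,4)->(0,3)
Step 3: p0:escaped | p1:(2,4)->(1,4) | p2:escaped | p3:escaped | p4:(0,3)->(0,2)->EXIT
Step 4: p0:escaped | p1:(1,4)->(0,4) | p2:escaped | p3:escaped | p4:escaped
Step 5: p0:escaped | p1:(0,4)->(0,3) | p2:escaped | p3:escaped | p4:escaped
Step 6: p0:escaped | p1:(0,3)->(0,2)->EXIT | p2:escaped | p3:escaped | p4:escaped
Exit steps: [1, 6, 2, 1, 3]
First to escape: p0 at step 1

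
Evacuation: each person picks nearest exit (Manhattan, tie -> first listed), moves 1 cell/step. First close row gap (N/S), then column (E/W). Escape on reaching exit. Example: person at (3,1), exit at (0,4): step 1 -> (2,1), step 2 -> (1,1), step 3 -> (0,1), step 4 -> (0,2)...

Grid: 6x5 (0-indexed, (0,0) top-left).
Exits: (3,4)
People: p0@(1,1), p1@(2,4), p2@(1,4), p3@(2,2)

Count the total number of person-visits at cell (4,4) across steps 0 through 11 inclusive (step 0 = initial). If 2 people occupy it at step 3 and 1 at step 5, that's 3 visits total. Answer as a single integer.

Answer: 0

Derivation:
Step 0: p0@(1,1) p1@(2,4) p2@(1,4) p3@(2,2) -> at (4,4): 0 [-], cum=0
Step 1: p0@(2,1) p1@ESC p2@(2,4) p3@(3,2) -> at (4,4): 0 [-], cum=0
Step 2: p0@(3,1) p1@ESC p2@ESC p3@(3,3) -> at (4,4): 0 [-], cum=0
Step 3: p0@(3,2) p1@ESC p2@ESC p3@ESC -> at (4,4): 0 [-], cum=0
Step 4: p0@(3,3) p1@ESC p2@ESC p3@ESC -> at (4,4): 0 [-], cum=0
Step 5: p0@ESC p1@ESC p2@ESC p3@ESC -> at (4,4): 0 [-], cum=0
Total visits = 0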